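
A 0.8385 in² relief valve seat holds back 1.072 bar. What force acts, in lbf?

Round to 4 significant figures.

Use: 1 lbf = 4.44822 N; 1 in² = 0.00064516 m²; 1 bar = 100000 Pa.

13.04 lbf

1.072 bar × 100000 = 107200 Pa
0.8385 in² × 0.00064516 = 5.40967×10⁻⁴ m²
F = P × A = 107200 Pa × 5.40967×10⁻⁴ m² = 57.9917 N
57.9917 N ÷ (4.44822 N/lbf) = 13.0371 lbf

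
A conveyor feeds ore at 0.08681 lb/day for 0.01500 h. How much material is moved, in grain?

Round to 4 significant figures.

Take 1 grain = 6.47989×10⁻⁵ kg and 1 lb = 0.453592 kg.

0.3798 grain

0.08681 lb/day → 4.55744×10⁻⁷ kg/s
0.01500 h → 54 s
m = ṁ × t = 4.55744×10⁻⁷ × 54 = 2.46102×10⁻⁵ kg
In grain: 2.46102×10⁻⁵ / 6.47989×10⁻⁵ = 0.379793 grain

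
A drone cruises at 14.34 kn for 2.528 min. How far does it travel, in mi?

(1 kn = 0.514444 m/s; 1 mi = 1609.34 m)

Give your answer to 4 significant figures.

14.34 kn × 0.514444 → 7.37713 m/s
2.528 min × 60 → 151.68 s
d = v × t = 7.37713 m/s × 151.68 s = 1118.96 m
1118.96 m ÷ (1609.34 m/mi) = 0.695291 mi

0.6953 mi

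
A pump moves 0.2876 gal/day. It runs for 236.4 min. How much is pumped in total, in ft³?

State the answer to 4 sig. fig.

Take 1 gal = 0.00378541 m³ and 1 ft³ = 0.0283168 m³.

0.2876 gal/day → 1.26005×10⁻⁸ m³/s
236.4 min → 14184 s
V = Q × t = 1.26005×10⁻⁸ × 14184 = 1.78725×10⁻⁴ m³
In ft³: 1.78725×10⁻⁴ / 0.0283168 = 0.00631162 ft³

0.006312 ft³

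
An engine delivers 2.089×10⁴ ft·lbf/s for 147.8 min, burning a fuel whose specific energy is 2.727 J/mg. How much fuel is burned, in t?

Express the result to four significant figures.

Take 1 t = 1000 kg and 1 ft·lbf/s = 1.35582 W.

2.089×10⁴ ft·lbf/s → 28323.1 W
147.8 min → 8868 s
E = P × t = 28323.1 × 8868 = 2.51169×10⁸ J
2.727 J/mg → 2.727×10⁶ J/kg
m = E / e_s = 2.51169×10⁸ / 2.727×10⁶ = 92.1045 kg
In t: 92.1045 / 1000 = 0.0921045 t

0.09210 t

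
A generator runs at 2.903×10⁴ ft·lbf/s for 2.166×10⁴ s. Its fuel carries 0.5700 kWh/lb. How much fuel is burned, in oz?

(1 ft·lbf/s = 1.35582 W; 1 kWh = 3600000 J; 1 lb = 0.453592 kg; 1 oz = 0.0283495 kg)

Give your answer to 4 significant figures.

2.903×10⁴ ft·lbf/s → 39359.5 W
E = P × t = 39359.5 × 21660 = 8.52527×10⁸ J
0.5700 kWh/lb → 4.52389×10⁶ J/kg
m = E / e_s = 8.52527×10⁸ / 4.52389×10⁶ = 188.45 kg
In oz: 188.45 / 0.0283495 = 6647.38 oz

6647 oz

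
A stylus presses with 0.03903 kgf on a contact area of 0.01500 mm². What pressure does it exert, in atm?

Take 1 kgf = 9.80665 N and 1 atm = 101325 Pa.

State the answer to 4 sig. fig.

251.8 atm

0.03903 kgf × 9.80665 → 0.382754 N
0.01500 mm² × 10⁻⁶ → 1.5×10⁻⁸ m²
P = F / A = 0.382754 N / 1.5×10⁻⁸ m² = 2.55169×10⁷ Pa
2.55169×10⁷ Pa ÷ (101325 Pa/atm) = 251.832 atm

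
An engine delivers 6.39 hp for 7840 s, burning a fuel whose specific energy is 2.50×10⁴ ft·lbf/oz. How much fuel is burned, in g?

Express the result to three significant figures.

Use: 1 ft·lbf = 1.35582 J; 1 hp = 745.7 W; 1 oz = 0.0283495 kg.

3.12×10⁴ g

6.39 hp → 4765.02 W
E = P × t = 4765.02 × 7840 = 3.73578×10⁷ J
2.50×10⁴ ft·lbf/oz → 1.19563×10⁶ J/kg
m = E / e_s = 3.73578×10⁷ / 1.19563×10⁶ = 31.2453 kg
In g: 31.2453 / 0.001 = 31245.3 g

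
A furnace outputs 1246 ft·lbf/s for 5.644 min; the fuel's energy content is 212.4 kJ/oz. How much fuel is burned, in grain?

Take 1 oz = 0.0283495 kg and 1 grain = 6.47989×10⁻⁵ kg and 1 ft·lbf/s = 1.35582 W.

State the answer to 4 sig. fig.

1178 grain

1246 ft·lbf/s → 1689.35 W
5.644 min → 338.64 s
E = P × t = 1689.35 × 338.64 = 572081 J
212.4 kJ/oz → 7.4922×10⁶ J/kg
m = E / e_s = 572081 / 7.4922×10⁶ = 0.0763569 kg
In grain: 0.0763569 / 6.47989×10⁻⁵ = 1178.37 grain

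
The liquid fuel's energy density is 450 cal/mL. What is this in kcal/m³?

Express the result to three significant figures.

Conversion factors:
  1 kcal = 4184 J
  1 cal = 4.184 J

4.50×10⁵ kcal/m³

450 cal/mL × 4.184 J/cal ÷ 10⁻⁶ m³/mL = 1.8828×10⁹ J/m³
1.8828×10⁹ J/m³ ÷ 4184 J/kcal = 450000 kcal/m³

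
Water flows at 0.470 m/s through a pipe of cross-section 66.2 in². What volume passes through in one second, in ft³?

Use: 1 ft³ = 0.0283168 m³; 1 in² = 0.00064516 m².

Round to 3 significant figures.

0.709 ft³

66.2 in² × 0.00064516 = 0.0427096 m²
V = v × A × t = 0.47 m/s × 0.0427096 m² × 1 s = 0.0200735 m³
0.0200735 m³ ÷ (0.0283168 m³/ft³) = 0.70889 ft³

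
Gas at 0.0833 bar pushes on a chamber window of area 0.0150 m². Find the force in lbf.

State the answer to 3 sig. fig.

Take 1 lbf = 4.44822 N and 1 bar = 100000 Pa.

28.1 lbf

0.0833 bar × 100000 → 8330 Pa
F = P × A = 8330 Pa × 0.015 m² = 124.95 N
124.95 N ÷ (4.44822 N/lbf) = 28.0899 lbf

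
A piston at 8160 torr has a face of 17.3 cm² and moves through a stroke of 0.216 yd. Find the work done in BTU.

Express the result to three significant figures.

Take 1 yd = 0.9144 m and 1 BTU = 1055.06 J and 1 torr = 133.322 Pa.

8160 torr → 1.08791×10⁶ Pa
17.3 cm² → 0.00173 m²
F = P × A = 1.08791×10⁶ × 0.00173 = 1882.08 N
0.216 yd → 0.19751 m
W = F × d = 1882.08 × 0.19751 = 371.73 J
In BTU: 371.73 / 1055.06 = 0.352331 BTU

0.352 BTU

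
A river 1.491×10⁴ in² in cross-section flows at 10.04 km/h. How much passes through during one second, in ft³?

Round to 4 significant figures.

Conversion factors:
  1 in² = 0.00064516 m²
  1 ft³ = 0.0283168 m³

947.4 ft³

10.04 km/h × (1/3.6) → 2.78889 m/s
1.491×10⁴ in² × 0.00064516 → 9.61934 m²
V = v × A × t = 2.78889 m/s × 9.61934 m² × 1 s = 26.8273 m³
26.8273 m³ ÷ (0.0283168 m³/ft³) = 947.399 ft³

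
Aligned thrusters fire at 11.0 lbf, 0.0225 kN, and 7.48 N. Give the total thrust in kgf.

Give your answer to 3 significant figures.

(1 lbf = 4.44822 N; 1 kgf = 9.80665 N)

11.0 lbf × 4.44822 → 48.9304 N
0.0225 kN × 1000 → 22.5 N
7.48 N (already N)
Combined: 48.9304 + 22.5 + 7.48 = 78.9104 N
In kgf: 78.9104 / 9.80665 = 8.04662 kgf

8.05 kgf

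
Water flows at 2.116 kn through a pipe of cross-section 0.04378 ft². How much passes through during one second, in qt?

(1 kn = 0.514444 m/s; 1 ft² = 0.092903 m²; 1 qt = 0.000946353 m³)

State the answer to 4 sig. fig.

2.116 kn × 0.514444 = 1.08856 m/s
0.04378 ft² × 0.092903 = 0.00406729 m²
V = v × A × t = 1.08856 m/s × 0.00406729 m² × 1 s = 0.00442749 m³
0.00442749 m³ ÷ (0.000946353 m³/qt) = 4.67848 qt

4.678 qt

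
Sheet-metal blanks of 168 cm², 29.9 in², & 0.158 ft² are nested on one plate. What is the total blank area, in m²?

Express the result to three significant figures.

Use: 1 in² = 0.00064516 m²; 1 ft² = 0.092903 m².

0.0508 m²

168 cm² × 0.0001 = 0.0168 m²
29.9 in² × 0.00064516 = 0.0192903 m²
0.158 ft² × 0.092903 = 0.0146787 m²
Total: 0.0168 + 0.0192903 + 0.0146787 = 0.050769 m²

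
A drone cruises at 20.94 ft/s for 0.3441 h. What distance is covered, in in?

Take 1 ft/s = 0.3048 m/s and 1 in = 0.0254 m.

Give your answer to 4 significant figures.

3.113×10⁵ in

20.94 ft/s × 0.3048 → 6.38251 m/s
0.3441 h × 3600 → 1238.76 s
d = v × t = 6.38251 m/s × 1238.76 s = 7906.4 m
7906.4 m ÷ (0.0254 m/in) = 311276 in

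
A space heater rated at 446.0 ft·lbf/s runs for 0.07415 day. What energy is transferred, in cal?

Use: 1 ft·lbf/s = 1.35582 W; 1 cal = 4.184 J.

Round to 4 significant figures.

9.259×10⁵ cal

446.0 ft·lbf/s × 1.35582 → 604.696 W
0.07415 day × 86400 → 6406.56 s
E = P × t = 604.696 W × 6406.56 s = 3.87402×10⁶ J
3.87402×10⁶ J ÷ (4.184 J/cal) = 925913 cal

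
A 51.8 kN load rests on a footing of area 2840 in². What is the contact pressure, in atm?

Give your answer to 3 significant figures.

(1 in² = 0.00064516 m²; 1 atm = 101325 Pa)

51.8 kN × 1000 = 51800 N
2840 in² × 0.00064516 = 1.83225 m²
P = F / A = 51800 N / 1.83225 m² = 28271.3 Pa
28271.3 Pa ÷ (101325 Pa/atm) = 0.279016 atm

0.279 atm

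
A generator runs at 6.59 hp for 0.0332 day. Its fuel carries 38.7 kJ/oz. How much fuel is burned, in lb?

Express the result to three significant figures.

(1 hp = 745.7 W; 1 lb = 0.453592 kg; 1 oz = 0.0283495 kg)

6.59 hp → 4914.16 W
0.0332 day → 2868.48 s
E = P × t = 4914.16 × 2868.48 = 1.40962×10⁷ J
38.7 kJ/oz → 1.3651×10⁶ J/kg
m = E / e_s = 1.40962×10⁷ / 1.3651×10⁶ = 10.3261 kg
In lb: 10.3261 / 0.453592 = 22.7652 lb

22.8 lb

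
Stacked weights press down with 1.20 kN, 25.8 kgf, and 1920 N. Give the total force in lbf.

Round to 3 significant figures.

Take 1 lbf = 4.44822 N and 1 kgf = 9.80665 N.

1.20 kN × 1000 = 1200 N
25.8 kgf × 9.80665 = 253.012 N
1920 N (already N)
Combined: 1200 + 253.012 + 1920 = 3373.01 N
In lbf: 3373.01 / 4.44822 = 758.283 lbf

758 lbf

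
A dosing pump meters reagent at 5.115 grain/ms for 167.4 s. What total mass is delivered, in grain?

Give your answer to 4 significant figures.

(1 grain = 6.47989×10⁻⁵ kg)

5.115 grain/ms → 0.331446 kg/s
m = ṁ × t = 0.331446 × 167.4 = 55.4841 kg
In grain: 55.4841 / 6.47989×10⁻⁵ = 856251 grain

8.563×10⁵ grain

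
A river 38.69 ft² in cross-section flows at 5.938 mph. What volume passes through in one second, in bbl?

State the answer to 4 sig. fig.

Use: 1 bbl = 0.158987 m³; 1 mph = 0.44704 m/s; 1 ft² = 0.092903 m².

5.938 mph × 0.44704 → 2.65452 m/s
38.69 ft² × 0.092903 → 3.59442 m²
V = v × A × t = 2.65452 m/s × 3.59442 m² × 1 s = 9.54146 m³
9.54146 m³ ÷ (0.158987 m³/bbl) = 60.0141 bbl

60.01 bbl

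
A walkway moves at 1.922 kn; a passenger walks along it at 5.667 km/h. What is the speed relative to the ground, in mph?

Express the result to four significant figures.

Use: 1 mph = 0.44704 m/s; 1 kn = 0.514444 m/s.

1.922 kn × 0.514444 → 0.988761 m/s
5.667 km/h × (1/3.6) → 1.57417 m/s
Total: 0.988761 + 1.57417 = 2.56293 m/s
In mph: 2.56293 / 0.44704 = 5.73311 mph

5.733 mph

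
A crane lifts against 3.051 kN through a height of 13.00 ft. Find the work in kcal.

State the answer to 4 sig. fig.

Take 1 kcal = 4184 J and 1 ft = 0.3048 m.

2.889 kcal

3.051 kN × 1000 = 3051 N
13.00 ft × 0.3048 = 3.9624 m
W = F × d = 3051 N × 3.9624 m = 12089.3 J
12089.3 J ÷ (4184 J/kcal) = 2.88941 kcal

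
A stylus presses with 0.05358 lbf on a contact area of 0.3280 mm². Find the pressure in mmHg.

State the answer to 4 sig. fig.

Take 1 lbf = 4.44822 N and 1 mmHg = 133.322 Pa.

5450 mmHg

0.05358 lbf × 4.44822 → 0.238336 N
0.3280 mm² × 10⁻⁶ → 3.28×10⁻⁷ m²
P = F / A = 0.238336 N / 3.28×10⁻⁷ m² = 726634 Pa
726634 Pa ÷ (133.322 Pa/mmHg) = 5450.22 mmHg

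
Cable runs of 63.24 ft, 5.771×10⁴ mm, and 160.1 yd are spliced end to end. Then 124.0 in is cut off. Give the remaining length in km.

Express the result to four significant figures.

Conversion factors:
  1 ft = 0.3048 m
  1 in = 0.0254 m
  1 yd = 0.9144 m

0.2202 km

63.24 ft × 0.3048 → 19.2756 m
5.771×10⁴ mm × 0.001 → 57.71 m
160.1 yd × 0.9144 → 146.395 m
124.0 in × 0.0254 → 3.1496 m
Result: 19.2756 + 57.71 + 146.395 − 3.1496 = 220.231 m
In km: 220.231 / 1000 = 0.220231 km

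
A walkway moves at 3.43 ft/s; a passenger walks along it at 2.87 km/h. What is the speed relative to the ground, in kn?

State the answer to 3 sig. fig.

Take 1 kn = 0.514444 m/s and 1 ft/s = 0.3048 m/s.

3.58 kn

3.43 ft/s × 0.3048 → 1.04546 m/s
2.87 km/h × (1/3.6) → 0.797222 m/s
Total: 1.04546 + 0.797222 = 1.84268 m/s
In kn: 1.84268 / 0.514444 = 3.58189 kn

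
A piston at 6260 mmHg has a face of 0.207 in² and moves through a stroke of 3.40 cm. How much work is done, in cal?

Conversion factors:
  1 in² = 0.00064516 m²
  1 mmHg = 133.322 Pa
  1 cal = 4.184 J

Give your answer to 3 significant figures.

0.906 cal

6260 mmHg → 834596 Pa
0.207 in² → 1.33548×10⁻⁴ m²
F = P × A = 834596 × 1.33548×10⁻⁴ = 111.459 N
3.40 cm → 0.034 m
W = F × d = 111.459 × 0.034 = 3.78961 J
In cal: 3.78961 / 4.184 = 0.905739 cal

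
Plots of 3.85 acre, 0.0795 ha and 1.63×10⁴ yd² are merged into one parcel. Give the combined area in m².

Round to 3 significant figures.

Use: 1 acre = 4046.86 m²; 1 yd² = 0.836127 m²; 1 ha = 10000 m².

3.00×10⁴ m²

3.85 acre × 4046.86 = 15580.4 m²
0.0795 ha × 10000 = 795 m²
1.63×10⁴ yd² × 0.836127 = 13628.9 m²
Total: 15580.4 + 795 + 13628.9 = 30004.3 m²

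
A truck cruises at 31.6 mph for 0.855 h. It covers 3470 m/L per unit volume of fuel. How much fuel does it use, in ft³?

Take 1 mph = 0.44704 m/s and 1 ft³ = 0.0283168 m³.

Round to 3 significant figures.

0.443 ft³

31.6 mph → 14.1265 m/s
0.855 h → 3078 s
d = v × t = 14.1265 × 3078 = 43481.4 m
3470 m/L → 3.47×10⁶ m/m³
V = d / (distance per unit fuel) = 43481.4 / 3.47×10⁶ = 0.0125307 m³
In ft³: 0.0125307 / 0.0283168 = 0.442518 ft³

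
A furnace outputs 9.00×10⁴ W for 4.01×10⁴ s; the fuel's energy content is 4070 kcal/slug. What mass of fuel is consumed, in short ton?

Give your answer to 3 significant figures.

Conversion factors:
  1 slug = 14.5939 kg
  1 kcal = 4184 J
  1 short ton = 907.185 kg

E = P × t = 90000 × 40100 = 3.609×10⁹ J
4070 kcal/slug → 1.16685×10⁶ J/kg
m = E / e_s = 3.609×10⁹ / 1.16685×10⁶ = 3092.94 kg
In short ton: 3092.94 / 907.185 = 3.40938 short ton

3.41 short ton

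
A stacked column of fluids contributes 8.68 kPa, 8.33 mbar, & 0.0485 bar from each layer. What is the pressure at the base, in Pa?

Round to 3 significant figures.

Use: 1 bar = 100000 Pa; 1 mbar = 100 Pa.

8.68 kPa × 1000 = 8680 Pa
8.33 mbar × 100 = 833 Pa
0.0485 bar × 100000 = 4850 Pa
Total: 8680 + 833 + 4850 = 14363 Pa

1.44×10⁴ Pa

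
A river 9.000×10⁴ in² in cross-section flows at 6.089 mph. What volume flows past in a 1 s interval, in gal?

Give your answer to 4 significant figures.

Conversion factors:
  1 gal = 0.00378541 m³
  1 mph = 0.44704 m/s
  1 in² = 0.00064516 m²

4.175×10⁴ gal

6.089 mph × 0.44704 → 2.72203 m/s
9.000×10⁴ in² × 0.00064516 → 58.0644 m²
V = v × A × t = 2.72203 m/s × 58.0644 m² × 1 s = 158.053 m³
158.053 m³ ÷ (0.00378541 m³/gal) = 41753.2 gal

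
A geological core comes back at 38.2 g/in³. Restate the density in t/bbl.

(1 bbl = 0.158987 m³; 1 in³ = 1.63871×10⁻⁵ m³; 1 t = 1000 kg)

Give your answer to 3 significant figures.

0.371 t/bbl

38.2 g/in³ × 0.001 kg/g ÷ 1.63871×10⁻⁵ m³/in³ = 2331.1 kg/m³
2331.1 kg/m³ ÷ 1000 kg/t × 0.158987 m³/bbl = 0.370615 t/bbl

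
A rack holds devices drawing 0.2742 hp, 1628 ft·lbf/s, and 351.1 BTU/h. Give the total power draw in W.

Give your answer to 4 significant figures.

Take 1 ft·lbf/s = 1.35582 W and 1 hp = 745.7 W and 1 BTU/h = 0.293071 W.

2515 W

0.2742 hp × 745.7 = 204.471 W
1628 ft·lbf/s × 1.35582 = 2207.27 W
351.1 BTU/h × 0.293071 = 102.897 W
Total: 204.471 + 2207.27 + 102.897 = 2514.64 W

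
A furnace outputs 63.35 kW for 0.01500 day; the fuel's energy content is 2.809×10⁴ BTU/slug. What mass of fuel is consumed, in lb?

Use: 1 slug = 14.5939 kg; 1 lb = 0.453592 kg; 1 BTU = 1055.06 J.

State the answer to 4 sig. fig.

89.13 lb

63.35 kW → 63350 W
0.01500 day → 1296 s
E = P × t = 63350 × 1296 = 8.21016×10⁷ J
2.809×10⁴ BTU/slug → 2.03076×10⁶ J/kg
m = E / e_s = 8.21016×10⁷ / 2.03076×10⁶ = 40.429 kg
In lb: 40.429 / 0.453592 = 89.1308 lb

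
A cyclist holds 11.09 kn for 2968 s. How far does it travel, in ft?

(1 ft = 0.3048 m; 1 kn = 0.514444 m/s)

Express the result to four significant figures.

5.555×10⁴ ft

11.09 kn × 0.514444 = 5.70518 m/s
d = v × t = 5.70518 m/s × 2968 s = 16933 m
16933 m ÷ (0.3048 m/ft) = 55554.5 ft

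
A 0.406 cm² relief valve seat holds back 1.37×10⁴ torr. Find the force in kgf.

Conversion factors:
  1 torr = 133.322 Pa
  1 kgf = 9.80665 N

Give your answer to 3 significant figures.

1.37×10⁴ torr × 133.322 → 1.82651×10⁶ Pa
0.406 cm² × 0.0001 → 4.06×10⁻⁵ m²
F = P × A = 1.82651×10⁶ Pa × 4.06×10⁻⁵ m² = 74.1563 N
74.1563 N ÷ (9.80665 N/kgf) = 7.56184 kgf

7.56 kgf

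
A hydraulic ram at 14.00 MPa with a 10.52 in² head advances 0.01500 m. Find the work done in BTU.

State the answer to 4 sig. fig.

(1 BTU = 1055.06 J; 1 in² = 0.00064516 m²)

14.00 MPa → 1.4×10⁷ Pa
10.52 in² → 0.00678708 m²
F = P × A = 1.4×10⁷ × 0.00678708 = 95019.1 N
W = F × d = 95019.1 × 0.015 = 1425.29 J
In BTU: 1425.29 / 1055.06 = 1.35091 BTU

1.351 BTU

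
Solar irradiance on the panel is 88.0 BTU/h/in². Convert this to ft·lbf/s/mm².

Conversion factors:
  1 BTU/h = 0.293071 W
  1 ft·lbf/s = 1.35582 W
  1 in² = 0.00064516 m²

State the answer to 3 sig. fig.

88.0 BTU/h/in² × 0.293071 W/BTU/h ÷ 0.00064516 m²/in² = 39975 W/m²
39975 W/m² ÷ 1.35582 W/ft·lbf/s × 10⁻⁶ m²/mm² = 0.029484 ft·lbf/s/mm²

0.0295 ft·lbf/s/mm²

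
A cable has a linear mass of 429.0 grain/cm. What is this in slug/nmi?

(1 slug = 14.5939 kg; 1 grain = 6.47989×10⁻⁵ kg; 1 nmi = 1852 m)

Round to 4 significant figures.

429.0 grain/cm × 6.47989×10⁻⁵ kg/grain ÷ 0.01 m/cm = 2.77987 kg/m
2.77987 kg/m ÷ 14.5939 kg/slug × 1852 m/nmi = 352.772 slug/nmi

352.8 slug/nmi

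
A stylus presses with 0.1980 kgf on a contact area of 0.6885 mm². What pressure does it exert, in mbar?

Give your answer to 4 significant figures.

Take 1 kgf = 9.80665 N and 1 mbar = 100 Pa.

0.1980 kgf × 9.80665 = 1.94172 N
0.6885 mm² × 10⁻⁶ = 6.885×10⁻⁷ m²
P = F / A = 1.94172 N / 6.885×10⁻⁷ m² = 2.82022×10⁶ Pa
2.82022×10⁶ Pa ÷ (100 Pa/mbar) = 28202.2 mbar

2.820×10⁴ mbar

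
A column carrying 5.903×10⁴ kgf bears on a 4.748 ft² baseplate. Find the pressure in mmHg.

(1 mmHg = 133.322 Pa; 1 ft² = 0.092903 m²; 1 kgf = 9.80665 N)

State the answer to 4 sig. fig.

9844 mmHg

5.903×10⁴ kgf × 9.80665 → 578887 N
4.748 ft² × 0.092903 → 0.441103 m²
P = F / A = 578887 N / 0.441103 m² = 1.31236×10⁶ Pa
1.31236×10⁶ Pa ÷ (133.322 Pa/mmHg) = 9843.54 mmHg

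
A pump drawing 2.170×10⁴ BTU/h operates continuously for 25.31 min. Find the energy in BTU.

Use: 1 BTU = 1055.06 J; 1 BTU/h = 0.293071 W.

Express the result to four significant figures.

2.170×10⁴ BTU/h × 0.293071 = 6359.64 W
25.31 min × 60 = 1518.6 s
E = P × t = 6359.64 W × 1518.6 s = 9.65775×10⁶ J
9.65775×10⁶ J ÷ (1055.06 J/BTU) = 9153.74 BTU

9154 BTU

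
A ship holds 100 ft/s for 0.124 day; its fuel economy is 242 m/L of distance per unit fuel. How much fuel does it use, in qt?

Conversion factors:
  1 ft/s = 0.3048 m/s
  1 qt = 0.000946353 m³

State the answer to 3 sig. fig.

1430 qt

100 ft/s → 30.48 m/s
0.124 day → 10713.6 s
d = v × t = 30.48 × 10713.6 = 326551 m
242 m/L → 242000 m/m³
V = d / (distance per unit fuel) = 326551 / 242000 = 1.34938 m³
In qt: 1.34938 / 0.000946353 = 1425.87 qt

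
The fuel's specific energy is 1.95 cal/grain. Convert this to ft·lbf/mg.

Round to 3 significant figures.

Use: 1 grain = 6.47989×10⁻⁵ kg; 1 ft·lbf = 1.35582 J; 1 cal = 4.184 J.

0.0929 ft·lbf/mg

1.95 cal/grain × 4.184 J/cal ÷ 6.47989×10⁻⁵ kg/grain = 125910 J/kg
125910 J/kg ÷ 1.35582 J/ft·lbf × 10⁻⁶ kg/mg = 0.0928663 ft·lbf/mg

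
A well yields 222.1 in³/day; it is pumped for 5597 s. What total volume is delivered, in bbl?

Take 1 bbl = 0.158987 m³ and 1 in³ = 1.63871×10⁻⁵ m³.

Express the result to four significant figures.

0.001483 bbl

222.1 in³/day → 4.21247×10⁻⁸ m³/s
V = Q × t = 4.21247×10⁻⁸ × 5597 = 2.35772×10⁻⁴ m³
In bbl: 2.35772×10⁻⁴ / 0.158987 = 0.00148296 bbl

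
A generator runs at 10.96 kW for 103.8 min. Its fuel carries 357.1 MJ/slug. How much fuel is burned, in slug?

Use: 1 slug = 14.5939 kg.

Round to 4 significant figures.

10.96 kW → 10960 W
103.8 min → 6228 s
E = P × t = 10960 × 6228 = 6.82589×10⁷ J
357.1 MJ/slug → 2.44691×10⁷ J/kg
m = E / e_s = 6.82589×10⁷ / 2.44691×10⁷ = 2.7896 kg
In slug: 2.7896 / 14.5939 = 0.191148 slug

0.1911 slug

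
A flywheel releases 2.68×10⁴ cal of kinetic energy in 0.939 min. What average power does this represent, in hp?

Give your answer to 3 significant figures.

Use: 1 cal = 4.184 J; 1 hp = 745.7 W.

2.67 hp

2.68×10⁴ cal × 4.184 = 112131 J
0.939 min × 60 = 56.34 s
P = E / t = 112131 J / 56.34 s = 1990.26 W
1990.26 W ÷ (745.7 W/hp) = 2.66898 hp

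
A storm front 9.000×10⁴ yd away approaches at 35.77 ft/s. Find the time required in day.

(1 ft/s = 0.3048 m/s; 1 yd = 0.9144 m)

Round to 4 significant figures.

0.08736 day

9.000×10⁴ yd × 0.9144 = 82296 m
35.77 ft/s × 0.3048 = 10.9027 m/s
t = d / v = 82296 m / 10.9027 m/s = 7548.22 s
7548.22 s ÷ (86400 s/day) = 0.0873637 day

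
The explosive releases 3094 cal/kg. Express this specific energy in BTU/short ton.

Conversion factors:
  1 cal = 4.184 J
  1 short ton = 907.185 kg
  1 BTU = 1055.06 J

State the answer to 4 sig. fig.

3094 cal/kg × 4.184 J/cal = 12945.3 J/kg
12945.3 J/kg ÷ 1055.06 J/BTU × 907.185 kg/short ton = 11130.9 BTU/short ton

1.113×10⁴ BTU/short ton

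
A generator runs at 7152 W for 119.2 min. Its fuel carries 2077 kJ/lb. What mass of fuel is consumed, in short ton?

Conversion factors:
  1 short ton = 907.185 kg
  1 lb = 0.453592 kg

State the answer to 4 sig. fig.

0.01231 short ton

119.2 min → 7152 s
E = P × t = 7152 × 7152 = 5.11511×10⁷ J
2077 kJ/lb → 4.579×10⁶ J/kg
m = E / e_s = 5.11511×10⁷ / 4.579×10⁶ = 11.1708 kg
In short ton: 11.1708 / 907.185 = 0.0123137 short ton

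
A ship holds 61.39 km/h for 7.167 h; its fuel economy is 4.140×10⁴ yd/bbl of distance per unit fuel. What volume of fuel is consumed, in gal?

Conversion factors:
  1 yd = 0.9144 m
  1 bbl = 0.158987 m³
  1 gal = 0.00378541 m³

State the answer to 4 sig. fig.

61.39 km/h → 17.0528 m/s
7.167 h → 25801.2 s
d = v × t = 17.0528 × 25801.2 = 439983 m
4.140×10⁴ yd/bbl → 238109 m/m³
V = d / (distance per unit fuel) = 439983 / 238109 = 1.84782 m³
In gal: 1.84782 / 0.00378541 = 488.143 gal

488.1 gal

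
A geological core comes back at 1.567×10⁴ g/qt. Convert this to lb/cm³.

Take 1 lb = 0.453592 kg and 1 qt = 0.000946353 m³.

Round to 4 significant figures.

0.03650 lb/cm³

1.567×10⁴ g/qt × 0.001 kg/g ÷ 0.000946353 m³/qt = 16558.3 kg/m³
16558.3 kg/m³ ÷ 0.453592 kg/lb × 10⁻⁶ m³/cm³ = 0.0365048 lb/cm³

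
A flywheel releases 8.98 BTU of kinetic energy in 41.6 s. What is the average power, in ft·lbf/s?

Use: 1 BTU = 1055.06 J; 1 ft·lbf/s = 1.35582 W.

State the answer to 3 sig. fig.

8.98 BTU × 1055.06 → 9474.44 J
P = E / t = 9474.44 J / 41.6 s = 227.751 W
227.751 W ÷ (1.35582 W/ft·lbf/s) = 167.98 ft·lbf/s

168 ft·lbf/s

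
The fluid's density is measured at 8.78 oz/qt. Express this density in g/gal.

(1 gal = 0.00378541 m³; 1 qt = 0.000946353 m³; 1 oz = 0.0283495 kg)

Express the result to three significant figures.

8.78 oz/qt × 0.0283495 kg/oz ÷ 0.000946353 m³/qt = 263.019 kg/m³
263.019 kg/m³ ÷ 0.001 kg/g × 0.00378541 m³/gal = 995.635 g/gal

996 g/gal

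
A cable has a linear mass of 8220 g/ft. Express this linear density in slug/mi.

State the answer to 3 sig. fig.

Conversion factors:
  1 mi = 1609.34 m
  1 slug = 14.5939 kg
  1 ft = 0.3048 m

2970 slug/mi

8220 g/ft × 0.001 kg/g ÷ 0.3048 m/ft = 26.9685 kg/m
26.9685 kg/m ÷ 14.5939 kg/slug × 1609.34 m/mi = 2973.95 slug/mi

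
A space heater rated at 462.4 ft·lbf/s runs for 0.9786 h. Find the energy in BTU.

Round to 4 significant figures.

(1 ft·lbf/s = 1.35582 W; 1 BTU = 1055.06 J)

462.4 ft·lbf/s × 1.35582 → 626.931 W
0.9786 h × 3600 → 3522.96 s
E = P × t = 626.931 W × 3522.96 s = 2.20865×10⁶ J
2.20865×10⁶ J ÷ (1055.06 J/BTU) = 2093.39 BTU

2093 BTU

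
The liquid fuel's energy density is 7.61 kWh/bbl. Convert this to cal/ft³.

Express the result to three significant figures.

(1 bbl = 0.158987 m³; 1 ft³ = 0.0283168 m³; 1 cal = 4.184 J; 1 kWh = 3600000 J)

1.17×10⁶ cal/ft³

7.61 kWh/bbl × 3600000 J/kWh ÷ 0.158987 m³/bbl = 1.72316×10⁸ J/m³
1.72316×10⁸ J/m³ ÷ 4.184 J/cal × 0.0283168 m³/ft³ = 1.16621×10⁶ cal/ft³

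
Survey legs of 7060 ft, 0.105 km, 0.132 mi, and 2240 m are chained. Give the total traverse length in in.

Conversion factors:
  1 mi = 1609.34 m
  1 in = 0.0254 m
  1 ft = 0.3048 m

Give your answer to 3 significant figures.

7060 ft × 0.3048 = 2151.89 m
0.105 km × 1000 = 105 m
0.132 mi × 1609.34 = 212.433 m
2240 m (already m)
Sum: 2151.89 + 105 + 212.433 + 2240 = 4709.32 m
In in: 4709.32 / 0.0254 = 185406 in

1.85×10⁵ in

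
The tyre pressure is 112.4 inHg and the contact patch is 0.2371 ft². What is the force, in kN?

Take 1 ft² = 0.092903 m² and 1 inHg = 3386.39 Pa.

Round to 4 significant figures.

112.4 inHg × 3386.39 = 380630 Pa
0.2371 ft² × 0.092903 = 0.0220273 m²
F = P × A = 380630 Pa × 0.0220273 m² = 8384.25 N
8384.25 N ÷ (1000 N/kN) = 8.38425 kN

8.384 kN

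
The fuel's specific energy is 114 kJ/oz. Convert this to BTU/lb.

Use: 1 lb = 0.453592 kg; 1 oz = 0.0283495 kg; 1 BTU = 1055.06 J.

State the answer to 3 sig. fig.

1730 BTU/lb

114 kJ/oz × 1000 J/kJ ÷ 0.0283495 kg/oz = 4.02123×10⁶ J/kg
4.02123×10⁶ J/kg ÷ 1055.06 J/BTU × 0.453592 kg/lb = 1728.81 BTU/lb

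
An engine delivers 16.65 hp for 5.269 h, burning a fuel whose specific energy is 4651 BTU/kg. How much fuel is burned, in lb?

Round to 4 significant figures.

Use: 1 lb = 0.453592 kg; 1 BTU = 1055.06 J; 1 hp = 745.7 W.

105.8 lb

16.65 hp → 12415.9 W
5.269 h → 18968.4 s
E = P × t = 12415.9 × 18968.4 = 2.3551×10⁸ J
4651 BTU/kg → 4.90708×10⁶ J/kg
m = E / e_s = 2.3551×10⁸ / 4.90708×10⁶ = 47.9939 kg
In lb: 47.9939 / 0.453592 = 105.809 lb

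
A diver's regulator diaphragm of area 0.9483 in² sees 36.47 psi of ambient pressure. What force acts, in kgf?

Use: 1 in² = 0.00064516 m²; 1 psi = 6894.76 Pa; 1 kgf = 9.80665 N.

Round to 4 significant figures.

36.47 psi × 6894.76 = 251452 Pa
0.9483 in² × 0.00064516 = 6.11805×10⁻⁴ m²
F = P × A = 251452 Pa × 6.11805×10⁻⁴ m² = 153.84 N
153.84 N ÷ (9.80665 N/kgf) = 15.6873 kgf

15.69 kgf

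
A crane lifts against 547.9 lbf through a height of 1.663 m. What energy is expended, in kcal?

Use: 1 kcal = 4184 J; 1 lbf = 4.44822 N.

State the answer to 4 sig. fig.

0.9687 kcal

547.9 lbf × 4.44822 → 2437.18 N
W = F × d = 2437.18 N × 1.663 m = 4053.03 J
4053.03 J ÷ (4184 J/kcal) = 0.968697 kcal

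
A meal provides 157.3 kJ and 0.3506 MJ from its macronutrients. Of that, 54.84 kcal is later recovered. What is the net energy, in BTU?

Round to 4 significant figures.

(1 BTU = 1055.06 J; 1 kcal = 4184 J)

157.3 kJ × 1000 → 157300 J
0.3506 MJ × 1000000 → 350600 J
54.84 kcal × 4184 → 229451 J
Net: 157300 + 350600 − 229451 = 278449 J
In BTU: 278449 / 1055.06 = 263.918 BTU

263.9 BTU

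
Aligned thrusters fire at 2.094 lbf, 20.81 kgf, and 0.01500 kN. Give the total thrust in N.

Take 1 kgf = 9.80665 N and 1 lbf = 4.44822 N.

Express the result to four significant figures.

228.4 N

2.094 lbf × 4.44822 = 9.31457 N
20.81 kgf × 9.80665 = 204.076 N
0.01500 kN × 1000 = 15 N
Total: 9.31457 + 204.076 + 15 = 228.391 N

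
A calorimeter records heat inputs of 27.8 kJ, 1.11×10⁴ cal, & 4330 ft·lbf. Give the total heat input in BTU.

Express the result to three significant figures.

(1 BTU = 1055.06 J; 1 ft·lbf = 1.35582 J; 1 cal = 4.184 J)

75.9 BTU

27.8 kJ × 1000 = 27800 J
1.11×10⁴ cal × 4.184 = 46442.4 J
4330 ft·lbf × 1.35582 = 5870.7 J
Sum: 27800 + 46442.4 + 5870.7 = 80113.1 J
In BTU: 80113.1 / 1055.06 = 75.9323 BTU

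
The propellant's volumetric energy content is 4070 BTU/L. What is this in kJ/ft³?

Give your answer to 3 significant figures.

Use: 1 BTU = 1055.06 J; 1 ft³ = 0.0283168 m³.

4070 BTU/L × 1055.06 J/BTU ÷ 0.001 m³/L = 4.29409×10⁹ J/m³
4.29409×10⁹ J/m³ ÷ 1000 J/kJ × 0.0283168 m³/ft³ = 121595 kJ/ft³

1.22×10⁵ kJ/ft³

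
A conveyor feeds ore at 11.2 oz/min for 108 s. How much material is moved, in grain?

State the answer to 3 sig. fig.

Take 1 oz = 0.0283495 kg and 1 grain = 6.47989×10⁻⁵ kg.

11.2 oz/min → 0.00529191 kg/s
m = ṁ × t = 0.00529191 × 108 = 0.571526 kg
In grain: 0.571526 / 6.47989×10⁻⁵ = 8820 grain

8820 grain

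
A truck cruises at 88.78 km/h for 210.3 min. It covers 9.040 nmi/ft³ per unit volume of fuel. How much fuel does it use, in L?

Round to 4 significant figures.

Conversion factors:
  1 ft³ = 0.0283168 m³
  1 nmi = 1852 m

88.78 km/h → 24.6611 m/s
210.3 min → 12618 s
d = v × t = 24.6611 × 12618 = 311174 m
9.040 nmi/ft³ → 591242 m/m³
V = d / (distance per unit fuel) = 311174 / 591242 = 0.526306 m³
In L: 0.526306 / 0.001 = 526.306 L

526.3 L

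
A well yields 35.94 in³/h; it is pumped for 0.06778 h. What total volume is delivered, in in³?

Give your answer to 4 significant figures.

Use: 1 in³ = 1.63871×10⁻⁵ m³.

35.94 in³/h → 1.63598×10⁻⁷ m³/s
0.06778 h → 244.008 s
V = Q × t = 1.63598×10⁻⁷ × 244.008 = 3.99192×10⁻⁵ m³
In in³: 3.99192×10⁻⁵ / 1.63871×10⁻⁵ = 2.43601 in³

2.436 in³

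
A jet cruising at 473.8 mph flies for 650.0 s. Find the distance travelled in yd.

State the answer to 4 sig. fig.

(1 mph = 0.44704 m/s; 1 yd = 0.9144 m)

1.506×10⁵ yd

473.8 mph × 0.44704 → 211.808 m/s
d = v × t = 211.808 m/s × 650 s = 137675 m
137675 m ÷ (0.9144 m/yd) = 150563 yd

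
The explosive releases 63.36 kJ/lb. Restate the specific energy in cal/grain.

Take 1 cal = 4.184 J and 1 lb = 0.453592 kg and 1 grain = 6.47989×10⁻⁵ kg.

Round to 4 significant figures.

2.163 cal/grain

63.36 kJ/lb × 1000 J/kJ ÷ 0.453592 kg/lb = 139685 J/kg
139685 J/kg ÷ 4.184 J/cal × 6.47989×10⁻⁵ kg/grain = 2.16334 cal/grain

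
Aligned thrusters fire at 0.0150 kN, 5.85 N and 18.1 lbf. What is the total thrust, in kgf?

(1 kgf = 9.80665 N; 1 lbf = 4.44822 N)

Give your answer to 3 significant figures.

10.3 kgf

0.0150 kN × 1000 = 15 N
5.85 N (already N)
18.1 lbf × 4.44822 = 80.5128 N
Combined: 15 + 5.85 + 80.5128 = 101.363 N
In kgf: 101.363 / 9.80665 = 10.3361 kgf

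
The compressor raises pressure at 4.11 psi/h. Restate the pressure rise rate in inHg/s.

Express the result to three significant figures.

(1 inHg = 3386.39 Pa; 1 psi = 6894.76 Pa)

4.11 psi/h × 6894.76 Pa/psi ÷ 3600 s/h = 7.87152 Pa/s
7.87152 Pa/s ÷ 3386.39 Pa/inHg = 0.00232446 inHg/s

0.00232 inHg/s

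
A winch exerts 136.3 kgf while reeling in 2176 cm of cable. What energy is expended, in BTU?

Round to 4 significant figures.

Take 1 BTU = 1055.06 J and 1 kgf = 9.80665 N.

27.57 BTU

136.3 kgf × 9.80665 = 1336.65 N
2176 cm × 0.01 = 21.76 m
W = F × d = 1336.65 N × 21.76 m = 29085.5 J
29085.5 J ÷ (1055.06 J/BTU) = 27.5676 BTU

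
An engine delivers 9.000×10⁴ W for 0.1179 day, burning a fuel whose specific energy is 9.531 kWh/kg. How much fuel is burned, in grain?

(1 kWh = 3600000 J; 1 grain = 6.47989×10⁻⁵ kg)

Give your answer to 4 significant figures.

4.123×10⁵ grain

0.1179 day → 10186.6 s
E = P × t = 90000 × 10186.6 = 9.16794×10⁸ J
9.531 kWh/kg → 3.43116×10⁷ J/kg
m = E / e_s = 9.16794×10⁸ / 3.43116×10⁷ = 26.7197 kg
In grain: 26.7197 / 6.47989×10⁻⁵ = 412348 grain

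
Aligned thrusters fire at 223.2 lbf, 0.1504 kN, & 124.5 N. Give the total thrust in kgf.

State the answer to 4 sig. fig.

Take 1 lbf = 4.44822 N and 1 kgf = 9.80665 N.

129.3 kgf

223.2 lbf × 4.44822 = 992.843 N
0.1504 kN × 1000 = 150.4 N
124.5 N (already N)
Sum: 992.843 + 150.4 + 124.5 = 1267.74 N
In kgf: 1267.74 / 9.80665 = 129.274 kgf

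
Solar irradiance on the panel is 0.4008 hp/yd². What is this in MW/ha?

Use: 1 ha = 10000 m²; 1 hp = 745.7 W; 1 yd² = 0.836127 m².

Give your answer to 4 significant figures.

0.4008 hp/yd² × 745.7 W/hp ÷ 0.836127 m²/yd² = 357.454 W/m²
357.454 W/m² ÷ 1000000 W/MW × 10000 m²/ha = 3.57454 MW/ha

3.575 MW/ha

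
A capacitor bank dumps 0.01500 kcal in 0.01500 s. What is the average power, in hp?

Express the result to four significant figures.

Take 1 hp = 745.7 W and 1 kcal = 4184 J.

5.611 hp

0.01500 kcal × 4184 → 62.76 J
P = E / t = 62.76 J / 0.015 s = 4184 W
4184 W ÷ (745.7 W/hp) = 5.61084 hp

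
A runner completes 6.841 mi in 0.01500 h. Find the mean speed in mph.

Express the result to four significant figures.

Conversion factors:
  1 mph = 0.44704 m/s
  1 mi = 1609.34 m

6.841 mi × 1609.34 = 11009.5 m
0.01500 h × 3600 = 54 s
v = d / t = 11009.5 m / 54 s = 203.88 m/s
203.88 m/s ÷ (0.44704 m/s/mph) = 456.067 mph

456.1 mph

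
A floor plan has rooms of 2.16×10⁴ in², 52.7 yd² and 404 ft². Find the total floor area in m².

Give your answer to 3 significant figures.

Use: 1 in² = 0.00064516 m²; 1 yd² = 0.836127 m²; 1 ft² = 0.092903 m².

2.16×10⁴ in² × 0.00064516 = 13.9355 m²
52.7 yd² × 0.836127 = 44.0639 m²
404 ft² × 0.092903 = 37.5328 m²
Combined: 13.9355 + 44.0639 + 37.5328 = 95.5322 m²

95.5 m²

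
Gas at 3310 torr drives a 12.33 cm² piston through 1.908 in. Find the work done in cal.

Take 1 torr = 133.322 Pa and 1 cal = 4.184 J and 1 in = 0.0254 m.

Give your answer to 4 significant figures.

6.303 cal

3310 torr → 441296 Pa
12.33 cm² → 0.001233 m²
F = P × A = 441296 × 0.001233 = 544.118 N
1.908 in → 0.0484632 m
W = F × d = 544.118 × 0.0484632 = 26.3697 J
In cal: 26.3697 / 4.184 = 6.30251 cal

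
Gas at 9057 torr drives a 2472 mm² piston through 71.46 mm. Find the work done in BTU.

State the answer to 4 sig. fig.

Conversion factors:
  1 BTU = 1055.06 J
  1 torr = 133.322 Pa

9057 torr → 1.2075×10⁶ Pa
2472 mm² → 0.002472 m²
F = P × A = 1.2075×10⁶ × 0.002472 = 2984.94 N
71.46 mm → 0.07146 m
W = F × d = 2984.94 × 0.07146 = 213.304 J
In BTU: 213.304 / 1055.06 = 0.202172 BTU

0.2022 BTU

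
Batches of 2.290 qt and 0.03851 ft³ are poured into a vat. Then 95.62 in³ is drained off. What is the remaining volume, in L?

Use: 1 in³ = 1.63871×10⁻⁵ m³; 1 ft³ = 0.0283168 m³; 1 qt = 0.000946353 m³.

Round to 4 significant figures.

2.290 qt × 0.000946353 = 0.00216715 m³
0.03851 ft³ × 0.0283168 = 0.00109048 m³
95.62 in³ × 1.63871×10⁻⁵ = 0.00156693 m³
Net: 0.00216715 + 0.00109048 − 0.00156693 = 0.0016907 m³
In L: 0.0016907 / 0.001 = 1.6907 L

1.691 L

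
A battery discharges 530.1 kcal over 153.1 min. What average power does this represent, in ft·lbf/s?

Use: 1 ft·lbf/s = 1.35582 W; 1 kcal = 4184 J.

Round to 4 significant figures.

530.1 kcal × 4184 → 2.21794×10⁶ J
153.1 min × 60 → 9186 s
P = E / t = 2.21794×10⁶ J / 9186 s = 241.448 W
241.448 W ÷ (1.35582 W/ft·lbf/s) = 178.083 ft·lbf/s

178.1 ft·lbf/s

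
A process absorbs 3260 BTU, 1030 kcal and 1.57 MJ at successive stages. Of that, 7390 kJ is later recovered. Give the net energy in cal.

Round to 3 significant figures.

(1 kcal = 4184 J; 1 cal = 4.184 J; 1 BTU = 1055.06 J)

4.61×10⁵ cal

3260 BTU × 1055.06 = 3.4395×10⁶ J
1030 kcal × 4184 = 4.30952×10⁶ J
1.57 MJ × 1000000 = 1.57×10⁶ J
7390 kJ × 1000 = 7.39×10⁶ J
Result: 3.4395×10⁶ + 4.30952×10⁶ + 1.57×10⁶ − 7.39×10⁶ = 1.92902×10⁶ J
In cal: 1.92902×10⁶ / 4.184 = 461047 cal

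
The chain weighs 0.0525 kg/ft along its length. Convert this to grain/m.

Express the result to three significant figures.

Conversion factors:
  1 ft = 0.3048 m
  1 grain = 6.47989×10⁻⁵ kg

0.0525 kg/ft ÷ 0.3048 m/ft = 0.172244 kg/m
0.172244 kg/m ÷ 6.47989×10⁻⁵ kg/grain = 2658.13 grain/m

2660 grain/m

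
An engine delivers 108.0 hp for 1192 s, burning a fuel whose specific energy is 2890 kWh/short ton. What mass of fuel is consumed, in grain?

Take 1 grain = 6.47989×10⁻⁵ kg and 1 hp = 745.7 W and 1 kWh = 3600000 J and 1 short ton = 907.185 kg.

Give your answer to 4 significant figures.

1.292×10⁵ grain

108.0 hp → 80535.6 W
E = P × t = 80535.6 × 1192 = 9.59984×10⁷ J
2890 kWh/short ton → 1.14684×10⁷ J/kg
m = E / e_s = 9.59984×10⁷ / 1.14684×10⁷ = 8.37069 kg
In grain: 8.37069 / 6.47989×10⁻⁵ = 129180 grain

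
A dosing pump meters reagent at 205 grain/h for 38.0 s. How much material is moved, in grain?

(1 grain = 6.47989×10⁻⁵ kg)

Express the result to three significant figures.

2.16 grain

205 grain/h → 3.68994×10⁻⁶ kg/s
m = ṁ × t = 3.68994×10⁻⁶ × 38 = 1.40218×10⁻⁴ kg
In grain: 1.40218×10⁻⁴ / 6.47989×10⁻⁵ = 2.16389 grain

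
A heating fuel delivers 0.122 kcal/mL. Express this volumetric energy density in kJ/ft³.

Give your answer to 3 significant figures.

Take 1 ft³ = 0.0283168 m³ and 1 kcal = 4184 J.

0.122 kcal/mL × 4184 J/kcal ÷ 10⁻⁶ m³/mL = 5.10448×10⁸ J/m³
5.10448×10⁸ J/m³ ÷ 1000 J/kJ × 0.0283168 m³/ft³ = 14454.3 kJ/ft³

1.45×10⁴ kJ/ft³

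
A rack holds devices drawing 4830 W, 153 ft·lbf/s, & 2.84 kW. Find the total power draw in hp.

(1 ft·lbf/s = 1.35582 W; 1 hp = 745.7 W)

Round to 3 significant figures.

4830 W (already W)
153 ft·lbf/s × 1.35582 = 207.44 W
2.84 kW × 1000 = 2840 W
Sum: 4830 + 207.44 + 2840 = 7877.44 W
In hp: 7877.44 / 745.7 = 10.5638 hp

10.6 hp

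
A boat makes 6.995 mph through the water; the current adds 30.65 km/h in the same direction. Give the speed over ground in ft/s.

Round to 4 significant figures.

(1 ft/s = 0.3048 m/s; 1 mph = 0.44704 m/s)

38.19 ft/s

6.995 mph × 0.44704 = 3.12704 m/s
30.65 km/h × (1/3.6) = 8.51389 m/s
Sum: 3.12704 + 8.51389 = 11.6409 m/s
In ft/s: 11.6409 / 0.3048 = 38.1919 ft/s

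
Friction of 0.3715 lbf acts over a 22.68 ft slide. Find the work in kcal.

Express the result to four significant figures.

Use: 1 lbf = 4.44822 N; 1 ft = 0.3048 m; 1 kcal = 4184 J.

0.002730 kcal

0.3715 lbf × 4.44822 → 1.65251 N
22.68 ft × 0.3048 → 6.91286 m
W = F × d = 1.65251 N × 6.91286 m = 11.4236 J
11.4236 J ÷ (4184 J/kcal) = 0.00273031 kcal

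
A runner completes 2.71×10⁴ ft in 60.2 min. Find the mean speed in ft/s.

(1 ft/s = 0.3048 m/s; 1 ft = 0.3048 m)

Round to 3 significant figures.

2.71×10⁴ ft × 0.3048 = 8260.08 m
60.2 min × 60 = 3612 s
v = d / t = 8260.08 m / 3612 s = 2.28684 m/s
2.28684 m/s ÷ (0.3048 m/s/ft/s) = 7.50276 ft/s

7.50 ft/s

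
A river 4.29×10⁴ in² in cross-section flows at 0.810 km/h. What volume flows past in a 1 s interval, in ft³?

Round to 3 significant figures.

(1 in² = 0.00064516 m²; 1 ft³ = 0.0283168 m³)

220 ft³

0.810 km/h × (1/3.6) = 0.225 m/s
4.29×10⁴ in² × 0.00064516 = 27.6774 m²
V = v × A × t = 0.225 m/s × 27.6774 m² × 1 s = 6.22742 m³
6.22742 m³ ÷ (0.0283168 m³/ft³) = 219.92 ft³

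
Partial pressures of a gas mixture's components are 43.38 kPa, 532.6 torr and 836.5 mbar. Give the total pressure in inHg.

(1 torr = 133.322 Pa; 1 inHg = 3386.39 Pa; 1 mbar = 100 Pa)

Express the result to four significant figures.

43.38 kPa × 1000 → 43380 Pa
532.6 torr × 133.322 → 71007.3 Pa
836.5 mbar × 100 → 83650 Pa
Combined: 43380 + 71007.3 + 83650 = 198037 Pa
In inHg: 198037 / 3386.39 = 58.4803 inHg

58.48 inHg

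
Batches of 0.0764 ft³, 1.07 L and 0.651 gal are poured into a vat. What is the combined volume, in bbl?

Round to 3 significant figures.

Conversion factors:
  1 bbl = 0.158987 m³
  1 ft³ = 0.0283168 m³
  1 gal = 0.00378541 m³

0.0358 bbl

0.0764 ft³ × 0.0283168 = 0.0021634 m³
1.07 L × 0.001 = 0.00107 m³
0.651 gal × 0.00378541 = 0.0024643 m³
Sum: 0.0021634 + 0.00107 + 0.0024643 = 0.0056977 m³
In bbl: 0.0056977 / 0.158987 = 0.0358375 bbl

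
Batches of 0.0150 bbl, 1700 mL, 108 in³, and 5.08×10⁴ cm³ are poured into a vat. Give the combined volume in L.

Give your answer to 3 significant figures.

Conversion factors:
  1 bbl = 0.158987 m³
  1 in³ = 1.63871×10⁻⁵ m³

0.0150 bbl × 0.158987 = 0.0023848 m³
1700 mL × 10⁻⁶ = 0.0017 m³
108 in³ × 1.63871×10⁻⁵ = 0.00176981 m³
5.08×10⁴ cm³ × 10⁻⁶ = 0.0508 m³
Total: 0.0023848 + 0.0017 + 0.00176981 + 0.0508 = 0.0566546 m³
In L: 0.0566546 / 0.001 = 56.6546 L

56.7 L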